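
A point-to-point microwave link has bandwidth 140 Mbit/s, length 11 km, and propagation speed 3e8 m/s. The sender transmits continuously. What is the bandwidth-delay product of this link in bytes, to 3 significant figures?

Propagation delay = 11000 / 300000000 = 3.66667e-05 s.
BDP = R × t_prop = 140000000 × 3.66667e-05 = 5133.33 bits.
In bytes: 5133.33/8 = 642 bytes.

642 bytes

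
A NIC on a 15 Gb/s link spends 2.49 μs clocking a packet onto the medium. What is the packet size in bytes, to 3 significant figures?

L = R × t_tx = 15000000000 b/s × 2.49e-06 s = 37350 bits.
In bytes: 37350 / 8 = 4670 bytes.

4670 bytes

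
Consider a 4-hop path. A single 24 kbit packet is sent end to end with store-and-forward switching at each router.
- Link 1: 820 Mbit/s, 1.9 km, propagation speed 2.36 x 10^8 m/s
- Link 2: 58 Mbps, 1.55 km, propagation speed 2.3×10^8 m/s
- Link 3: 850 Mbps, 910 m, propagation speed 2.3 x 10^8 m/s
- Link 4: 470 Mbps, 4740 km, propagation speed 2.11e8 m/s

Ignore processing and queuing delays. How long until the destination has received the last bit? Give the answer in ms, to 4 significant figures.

L = 24000 bits.
Transmission delays (L/R per hop): 0.0292683, 0.413793, 0.0282353, 0.0510638 ms; sum = 0.522361 ms.
Propagation delays (d/s per hop): 0.00805085, 0.00673913, 0.00395652, 22.4645 ms; sum = 22.4832 ms.
End-to-end = 23.01 ms.

23.01 ms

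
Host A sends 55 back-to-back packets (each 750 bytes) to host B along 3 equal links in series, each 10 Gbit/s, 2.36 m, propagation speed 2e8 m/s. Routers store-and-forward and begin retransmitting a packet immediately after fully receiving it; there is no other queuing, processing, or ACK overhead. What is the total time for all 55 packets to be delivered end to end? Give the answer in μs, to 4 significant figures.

34.24 μs

Per-hop transmission t_tx = L/R = 6000/10000000000 = 0.6 μs.
Per-hop propagation t_prop = 2.36/200000000 = 0.0118 μs.
Pipeline fill: first packet needs 3·t_tx to clear all hops; remaining 54 packets each add one t_tx.
Total = (3+55-1)·t_tx + 3·t_prop = 57·0.6 + 3·0.0118 = 34.24 μs.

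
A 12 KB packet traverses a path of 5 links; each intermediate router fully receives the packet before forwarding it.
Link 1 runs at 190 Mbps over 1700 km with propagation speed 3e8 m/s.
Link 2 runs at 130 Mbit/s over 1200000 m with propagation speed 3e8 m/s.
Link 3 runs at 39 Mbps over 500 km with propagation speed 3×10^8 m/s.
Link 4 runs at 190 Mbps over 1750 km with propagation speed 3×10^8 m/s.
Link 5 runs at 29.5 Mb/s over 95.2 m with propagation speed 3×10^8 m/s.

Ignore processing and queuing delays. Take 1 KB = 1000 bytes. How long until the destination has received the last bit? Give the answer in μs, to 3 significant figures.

24600 μs

L = 96000 bits.
Transmission delays (L/R per hop): 505.263, 738.462, 2461.54, 505.263, 3254.24 μs; sum = 7464.76 μs.
Propagation delays (d/s per hop): 5666.67, 4000, 1666.67, 5833.33, 0.317333 μs; sum = 17167 μs.
End-to-end = 24600 μs.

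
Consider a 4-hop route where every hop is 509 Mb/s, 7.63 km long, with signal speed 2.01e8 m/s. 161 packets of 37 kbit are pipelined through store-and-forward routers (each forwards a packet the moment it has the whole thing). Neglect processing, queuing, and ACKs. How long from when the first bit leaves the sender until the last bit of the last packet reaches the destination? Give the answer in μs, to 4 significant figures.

Per-hop transmission t_tx = L/R = 37000/509000000 = 72.6916 μs.
Per-hop propagation t_prop = 7630/2.01e+08 = 37.9602 μs.
Pipeline fill: first packet needs 4·t_tx to clear all hops; remaining 160 packets each add one t_tx.
Total = (4+161-1)·t_tx + 4·t_prop = 164·72.6916 + 4·37.9602 = 12070 μs.

12070 μs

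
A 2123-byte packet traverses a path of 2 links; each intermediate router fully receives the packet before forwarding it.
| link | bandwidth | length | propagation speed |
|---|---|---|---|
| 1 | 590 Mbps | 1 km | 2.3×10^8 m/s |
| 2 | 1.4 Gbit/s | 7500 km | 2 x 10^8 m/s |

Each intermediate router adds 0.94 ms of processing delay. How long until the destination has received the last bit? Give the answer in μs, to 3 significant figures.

38500 μs

L = 2123 × 8 = 16984 bits.
Transmission delays (L/R per hop): 28.7864, 12.1314 μs; sum = 40.9179 μs.
Propagation delays (d/s per hop): 4.34783, 37500 μs; sum = 37504.3 μs.
Processing at 1 router(s): 1 × 0.94 ms = 940 μs.
End-to-end = 38500 μs.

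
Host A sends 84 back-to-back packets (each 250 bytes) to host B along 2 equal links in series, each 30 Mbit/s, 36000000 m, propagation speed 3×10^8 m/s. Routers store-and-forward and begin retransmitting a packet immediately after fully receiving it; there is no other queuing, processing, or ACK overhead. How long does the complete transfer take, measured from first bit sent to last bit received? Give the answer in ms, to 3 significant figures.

Per-hop transmission t_tx = L/R = 2000/30000000 = 0.0666667 ms.
Per-hop propagation t_prop = 36000000/300000000 = 120 ms.
Pipeline fill: first packet needs 2·t_tx to clear all hops; remaining 83 packets each add one t_tx.
Total = (2+84-1)·t_tx + 2·t_prop = 85·0.0666667 + 2·120 = 246 ms.

246 ms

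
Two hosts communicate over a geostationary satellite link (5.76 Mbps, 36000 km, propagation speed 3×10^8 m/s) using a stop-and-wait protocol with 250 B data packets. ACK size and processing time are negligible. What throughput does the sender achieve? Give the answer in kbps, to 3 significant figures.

t_tx = L/R = 2000/5760000 = 0.000347222 s.
t_prop = 36000000/300000000 = 0.12 s; RTT = 0.24 s.
Cycle = t_tx + RTT = 0.240347 s.
Throughput = L / cycle = 2000 / 0.240347 = 8.32 kbps.

8.32 kbps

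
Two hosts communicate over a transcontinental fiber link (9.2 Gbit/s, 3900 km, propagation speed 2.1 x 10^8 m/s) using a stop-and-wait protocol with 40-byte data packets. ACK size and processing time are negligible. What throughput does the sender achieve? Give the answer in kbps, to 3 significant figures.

8.62 kbps

t_tx = L/R = 320/9200000000 = 3.47826e-08 s.
t_prop = 3900000/210000000 = 0.0185714 s; RTT = 0.0371429 s.
Cycle = t_tx + RTT = 0.0371429 s.
Throughput = L / cycle = 320 / 0.0371429 = 8.62 kbps.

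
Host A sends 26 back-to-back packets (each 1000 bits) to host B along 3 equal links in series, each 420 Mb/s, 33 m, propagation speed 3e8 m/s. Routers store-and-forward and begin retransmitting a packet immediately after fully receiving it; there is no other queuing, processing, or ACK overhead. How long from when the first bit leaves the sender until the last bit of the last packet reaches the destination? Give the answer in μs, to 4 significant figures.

Per-hop transmission t_tx = L/R = 1000/420000000 = 2.38095 μs.
Per-hop propagation t_prop = 33/300000000 = 0.11 μs.
Pipeline fill: first packet needs 3·t_tx to clear all hops; remaining 25 packets each add one t_tx.
Total = (3+26-1)·t_tx + 3·t_prop = 28·2.38095 + 3·0.11 = 67.00 μs.

67.00 μs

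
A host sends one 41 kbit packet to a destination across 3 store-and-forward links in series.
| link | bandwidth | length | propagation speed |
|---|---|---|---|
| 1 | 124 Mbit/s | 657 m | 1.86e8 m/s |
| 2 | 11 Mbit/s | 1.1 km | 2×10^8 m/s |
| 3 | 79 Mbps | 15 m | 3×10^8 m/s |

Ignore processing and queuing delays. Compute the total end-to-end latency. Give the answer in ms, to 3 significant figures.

4.59 ms

L = 41000 bits.
Transmission delays (L/R per hop): 0.330645, 3.72727, 0.518987 ms; sum = 4.57691 ms.
Propagation delays (d/s per hop): 0.00353226, 0.0055, 5e-05 ms; sum = 0.00908226 ms.
End-to-end = 4.59 ms.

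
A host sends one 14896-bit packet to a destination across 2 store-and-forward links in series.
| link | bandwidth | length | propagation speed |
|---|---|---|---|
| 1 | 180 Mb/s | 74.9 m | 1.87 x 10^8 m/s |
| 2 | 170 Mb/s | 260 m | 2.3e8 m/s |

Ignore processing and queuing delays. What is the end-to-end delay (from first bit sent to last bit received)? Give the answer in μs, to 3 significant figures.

172 μs

Transmission delays (L/R per hop): 82.7556, 87.6235 μs; sum = 170.379 μs.
Propagation delays (d/s per hop): 0.400535, 1.13043 μs; sum = 1.53097 μs.
End-to-end = 172 μs.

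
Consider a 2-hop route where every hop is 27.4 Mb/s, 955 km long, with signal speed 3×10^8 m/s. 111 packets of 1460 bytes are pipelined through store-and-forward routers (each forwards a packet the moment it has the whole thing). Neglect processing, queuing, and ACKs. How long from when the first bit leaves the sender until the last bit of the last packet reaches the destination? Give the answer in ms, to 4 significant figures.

Per-hop transmission t_tx = L/R = 11680/27400000 = 0.426277 ms.
Per-hop propagation t_prop = 955000/300000000 = 3.18333 ms.
Pipeline fill: first packet needs 2·t_tx to clear all hops; remaining 110 packets each add one t_tx.
Total = (2+111-1)·t_tx + 2·t_prop = 112·0.426277 + 2·3.18333 = 54.11 ms.

54.11 ms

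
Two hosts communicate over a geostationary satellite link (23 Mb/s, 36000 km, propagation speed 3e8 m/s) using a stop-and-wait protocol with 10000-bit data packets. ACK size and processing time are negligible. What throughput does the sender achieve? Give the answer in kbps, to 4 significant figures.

41.59 kbps

t_tx = L/R = 10000/23000000 = 0.000434783 s.
t_prop = 36000000/300000000 = 0.12 s; RTT = 0.24 s.
Cycle = t_tx + RTT = 0.240435 s.
Throughput = L / cycle = 10000 / 0.240435 = 41.59 kbps.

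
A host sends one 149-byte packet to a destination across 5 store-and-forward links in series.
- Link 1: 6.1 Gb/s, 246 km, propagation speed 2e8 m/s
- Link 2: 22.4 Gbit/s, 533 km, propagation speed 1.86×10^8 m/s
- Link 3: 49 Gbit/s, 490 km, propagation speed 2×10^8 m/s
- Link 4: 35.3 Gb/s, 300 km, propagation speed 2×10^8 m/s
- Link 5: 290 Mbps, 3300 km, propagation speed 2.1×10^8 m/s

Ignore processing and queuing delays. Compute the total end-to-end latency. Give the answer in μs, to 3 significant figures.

23800 μs

L = 149 × 8 = 1192 bits.
Transmission delays (L/R per hop): 0.19541, 0.0532143, 0.0243265, 0.0337677, 4.11034 μs; sum = 4.41706 μs.
Propagation delays (d/s per hop): 1230, 2865.59, 2450, 1500, 15714.3 μs; sum = 23759.9 μs.
End-to-end = 23800 μs.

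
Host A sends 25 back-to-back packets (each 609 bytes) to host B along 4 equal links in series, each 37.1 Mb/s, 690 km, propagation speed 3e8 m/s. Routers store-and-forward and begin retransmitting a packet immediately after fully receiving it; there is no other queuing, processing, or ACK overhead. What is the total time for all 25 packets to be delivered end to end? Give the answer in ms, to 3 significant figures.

Per-hop transmission t_tx = L/R = 4872/37100000 = 0.131321 ms.
Per-hop propagation t_prop = 690000/300000000 = 2.3 ms.
Pipeline fill: first packet needs 4·t_tx to clear all hops; remaining 24 packets each add one t_tx.
Total = (4+25-1)·t_tx + 4·t_prop = 28·0.131321 + 4·2.3 = 12.9 ms.

12.9 ms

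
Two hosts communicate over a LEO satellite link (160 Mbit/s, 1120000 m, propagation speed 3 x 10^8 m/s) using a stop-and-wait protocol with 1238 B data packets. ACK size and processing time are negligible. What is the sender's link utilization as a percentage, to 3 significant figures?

t_tx = L/R = 9904/160000000 = 6.19e-05 s.
t_prop = 1120000/300000000 = 0.00373333 s; RTT = 0.00746667 s.
Cycle = t_tx + RTT = 0.00752857 s.
Utilization = t_tx / cycle = 6.19e-05/0.00752857 = 0.822 %.

0.822 %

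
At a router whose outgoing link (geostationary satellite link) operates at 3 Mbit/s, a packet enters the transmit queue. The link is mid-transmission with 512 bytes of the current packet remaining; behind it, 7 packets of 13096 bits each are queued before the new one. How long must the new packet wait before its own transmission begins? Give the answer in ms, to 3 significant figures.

31.9 ms

Each queued packet: L/R = 13096/3000000 = 4.36533 ms.
7 queued → 30.5573 ms.
Plus remaining 4096 bits of current packet: 1.36533 ms.
Queuing delay = 31.9 ms.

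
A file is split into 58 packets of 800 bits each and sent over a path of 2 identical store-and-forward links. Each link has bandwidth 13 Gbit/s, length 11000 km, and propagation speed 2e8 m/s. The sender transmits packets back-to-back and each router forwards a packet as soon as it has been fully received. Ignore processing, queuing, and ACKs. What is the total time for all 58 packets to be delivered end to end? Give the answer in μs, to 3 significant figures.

110000 μs

Per-hop transmission t_tx = L/R = 800/13000000000 = 0.0615385 μs.
Per-hop propagation t_prop = 11000000/200000000 = 55000 μs.
Pipeline fill: first packet needs 2·t_tx to clear all hops; remaining 57 packets each add one t_tx.
Total = (2+58-1)·t_tx + 2·t_prop = 59·0.0615385 + 2·55000 = 110000 μs.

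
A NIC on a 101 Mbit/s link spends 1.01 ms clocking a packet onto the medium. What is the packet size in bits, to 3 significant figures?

L = R × t_tx = 101000000 b/s × 0.00101 s = 102010 bits.

102000 bits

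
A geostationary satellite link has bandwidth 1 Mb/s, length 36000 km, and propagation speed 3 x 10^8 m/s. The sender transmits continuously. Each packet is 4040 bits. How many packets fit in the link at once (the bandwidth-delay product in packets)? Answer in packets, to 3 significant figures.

29.7 packets

Propagation delay = 36000000 / 300000000 = 0.12 s.
BDP = R × t_prop = 1000000 × 0.12 = 120000 bits.
In packets of 4040 bits: 29.7 packets.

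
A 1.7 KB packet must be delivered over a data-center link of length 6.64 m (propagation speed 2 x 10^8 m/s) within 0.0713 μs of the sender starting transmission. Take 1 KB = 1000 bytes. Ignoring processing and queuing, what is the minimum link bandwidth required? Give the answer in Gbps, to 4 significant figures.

L = 13600 bits.
Propagation delay = 6.64 / 200000000 = 0.0332 μs.
Transmission budget = 0.0713 − 0.0332 = 0.0381 μs.
R ≥ L / t_tx = 13600 bits / 3.81e-08 s = 357.0 Gbps.

357.0 Gbps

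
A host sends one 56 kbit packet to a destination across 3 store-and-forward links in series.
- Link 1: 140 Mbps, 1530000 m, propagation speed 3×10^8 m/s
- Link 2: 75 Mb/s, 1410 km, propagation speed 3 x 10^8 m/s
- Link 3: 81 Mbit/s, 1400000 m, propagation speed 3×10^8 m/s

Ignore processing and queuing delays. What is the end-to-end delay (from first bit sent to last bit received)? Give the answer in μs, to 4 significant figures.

L = 56000 bits.
Transmission delays (L/R per hop): 400, 746.667, 691.358 μs; sum = 1838.02 μs.
Propagation delays (d/s per hop): 5100, 4700, 4666.67 μs; sum = 14466.7 μs.
End-to-end = 16300 μs.

16300 μs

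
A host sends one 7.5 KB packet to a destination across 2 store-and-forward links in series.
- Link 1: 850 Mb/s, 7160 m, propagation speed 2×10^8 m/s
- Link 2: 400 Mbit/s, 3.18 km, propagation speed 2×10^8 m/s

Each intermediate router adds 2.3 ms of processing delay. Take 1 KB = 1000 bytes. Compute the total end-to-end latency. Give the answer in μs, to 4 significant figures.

2572 μs

L = 60000 bits.
Transmission delays (L/R per hop): 70.5882, 150 μs; sum = 220.588 μs.
Propagation delays (d/s per hop): 35.8, 15.9 μs; sum = 51.7 μs.
Processing at 1 router(s): 1 × 2.3 ms = 2300 μs.
End-to-end = 2572 μs.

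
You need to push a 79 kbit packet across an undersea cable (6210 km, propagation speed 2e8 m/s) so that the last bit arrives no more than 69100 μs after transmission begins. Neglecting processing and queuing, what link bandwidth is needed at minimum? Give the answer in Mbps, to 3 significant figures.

2.08 Mbps

Propagation delay = 6210000 / 200000000 = 31050 μs.
Transmission budget = 69100 − 31050 = 38050 μs.
R ≥ L / t_tx = 79000 bits / 0.03805 s = 2.08 Mbps.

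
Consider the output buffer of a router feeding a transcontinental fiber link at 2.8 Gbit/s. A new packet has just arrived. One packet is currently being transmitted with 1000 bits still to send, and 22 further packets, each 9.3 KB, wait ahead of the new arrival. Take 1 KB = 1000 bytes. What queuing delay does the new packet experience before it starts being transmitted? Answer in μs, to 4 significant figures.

584.9 μs

Each queued packet: L/R = 74400/2800000000 = 26.5714 μs.
22 queued → 584.571 μs.
Plus remaining 1000 bits of current packet: 0.357143 μs.
Queuing delay = 584.9 μs.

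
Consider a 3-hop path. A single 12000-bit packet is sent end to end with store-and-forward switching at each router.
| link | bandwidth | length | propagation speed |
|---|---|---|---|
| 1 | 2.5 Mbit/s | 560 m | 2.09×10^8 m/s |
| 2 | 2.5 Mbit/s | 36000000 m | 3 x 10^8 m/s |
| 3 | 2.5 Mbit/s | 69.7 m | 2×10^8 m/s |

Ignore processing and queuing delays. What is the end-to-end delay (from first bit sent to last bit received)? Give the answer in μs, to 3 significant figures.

Transmission delay per hop = L/R = 12000/2500000 = 4800 μs; 3 hops → 14400 μs.
Propagation delays (d/s per hop): 2.67943, 120000, 0.3485 μs; sum = 120003 μs.
End-to-end = 134000 μs.

134000 μs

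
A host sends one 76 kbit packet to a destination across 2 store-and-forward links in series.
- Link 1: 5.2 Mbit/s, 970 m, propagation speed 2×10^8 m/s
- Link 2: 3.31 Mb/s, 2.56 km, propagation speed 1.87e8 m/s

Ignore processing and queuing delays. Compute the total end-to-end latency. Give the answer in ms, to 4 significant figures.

L = 76000 bits.
Transmission delays (L/R per hop): 14.6154, 22.9607 ms; sum = 37.5761 ms.
Propagation delays (d/s per hop): 0.00485, 0.0136898 ms; sum = 0.0185398 ms.
End-to-end = 37.59 ms.

37.59 ms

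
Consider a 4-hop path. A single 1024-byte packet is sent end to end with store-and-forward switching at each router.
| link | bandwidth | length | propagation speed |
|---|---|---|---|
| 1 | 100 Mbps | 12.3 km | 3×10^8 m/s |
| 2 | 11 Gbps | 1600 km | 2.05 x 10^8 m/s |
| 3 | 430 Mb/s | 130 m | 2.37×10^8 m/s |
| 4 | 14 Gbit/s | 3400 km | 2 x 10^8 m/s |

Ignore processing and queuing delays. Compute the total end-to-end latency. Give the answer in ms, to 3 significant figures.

L = 1024 × 8 = 8192 bits.
Transmission delays (L/R per hop): 0.08192, 0.000744727, 0.0190512, 0.000585143 ms; sum = 0.102301 ms.
Propagation delays (d/s per hop): 0.041, 7.80488, 0.000548523, 17 ms; sum = 24.8464 ms.
End-to-end = 24.9 ms.

24.9 ms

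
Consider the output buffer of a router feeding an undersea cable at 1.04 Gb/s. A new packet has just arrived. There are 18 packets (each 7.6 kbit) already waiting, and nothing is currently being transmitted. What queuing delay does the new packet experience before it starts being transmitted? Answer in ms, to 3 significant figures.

0.132 ms

Each queued packet: L/R = 7600/1040000000 = 0.00730769 ms.
18 queued → 0.131538 ms.
Queuing delay = 0.132 ms.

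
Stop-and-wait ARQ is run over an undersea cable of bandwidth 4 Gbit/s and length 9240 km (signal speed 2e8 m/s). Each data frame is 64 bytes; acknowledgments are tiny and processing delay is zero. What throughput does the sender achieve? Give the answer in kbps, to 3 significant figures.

t_tx = L/R = 512/4000000000 = 1.28e-07 s.
t_prop = 9240000/200000000 = 0.0462 s; RTT = 0.0924 s.
Cycle = t_tx + RTT = 0.0924001 s.
Throughput = L / cycle = 512 / 0.0924001 = 5.54 kbps.

5.54 kbps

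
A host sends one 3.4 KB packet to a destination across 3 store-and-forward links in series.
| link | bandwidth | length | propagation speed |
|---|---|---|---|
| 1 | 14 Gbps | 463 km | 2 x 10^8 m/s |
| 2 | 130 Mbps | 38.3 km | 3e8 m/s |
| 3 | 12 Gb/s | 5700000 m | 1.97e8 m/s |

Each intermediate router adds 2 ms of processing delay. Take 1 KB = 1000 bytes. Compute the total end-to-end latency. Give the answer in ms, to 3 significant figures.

L = 27200 bits.
Transmission delays (L/R per hop): 0.00194286, 0.209231, 0.00226667 ms; sum = 0.21344 ms.
Propagation delays (d/s per hop): 2.315, 0.127667, 28.934 ms; sum = 31.3767 ms.
Processing at 2 router(s): 2 × 2 ms = 4 ms.
End-to-end = 35.6 ms.

35.6 ms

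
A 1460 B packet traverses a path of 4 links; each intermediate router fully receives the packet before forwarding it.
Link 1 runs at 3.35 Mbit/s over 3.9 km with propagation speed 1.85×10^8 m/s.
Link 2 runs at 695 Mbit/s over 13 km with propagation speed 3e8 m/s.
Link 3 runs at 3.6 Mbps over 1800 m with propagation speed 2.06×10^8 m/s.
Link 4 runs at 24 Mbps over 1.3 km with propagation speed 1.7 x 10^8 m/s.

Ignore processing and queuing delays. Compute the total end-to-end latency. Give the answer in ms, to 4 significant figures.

7.315 ms

L = 1460 × 8 = 11680 bits.
Transmission delays (L/R per hop): 3.48657, 0.0168058, 3.24444, 0.486667 ms; sum = 7.23448 ms.
Propagation delays (d/s per hop): 0.0210811, 0.0433333, 0.00873786, 0.00764706 ms; sum = 0.0807993 ms.
End-to-end = 7.315 ms.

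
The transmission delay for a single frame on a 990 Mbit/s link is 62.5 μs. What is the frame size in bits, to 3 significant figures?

L = R × t_tx = 990000000 b/s × 6.25e-05 s = 61875 bits.

61900 bits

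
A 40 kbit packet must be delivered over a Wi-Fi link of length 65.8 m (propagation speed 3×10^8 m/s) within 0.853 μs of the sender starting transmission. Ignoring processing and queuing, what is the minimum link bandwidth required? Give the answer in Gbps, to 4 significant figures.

63.12 Gbps

Propagation delay = 65.8 / 300000000 = 0.219333 μs.
Transmission budget = 0.853 − 0.219333 = 0.633667 μs.
R ≥ L / t_tx = 40000 bits / 6.33667e-07 s = 63.12 Gbps.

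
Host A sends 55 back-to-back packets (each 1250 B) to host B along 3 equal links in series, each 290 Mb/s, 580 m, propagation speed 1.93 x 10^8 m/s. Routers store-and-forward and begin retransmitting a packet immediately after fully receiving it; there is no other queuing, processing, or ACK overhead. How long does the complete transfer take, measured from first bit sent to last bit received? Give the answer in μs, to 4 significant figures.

Per-hop transmission t_tx = L/R = 10000/290000000 = 34.4828 μs.
Per-hop propagation t_prop = 580/193000000 = 3.00518 μs.
Pipeline fill: first packet needs 3·t_tx to clear all hops; remaining 54 packets each add one t_tx.
Total = (3+55-1)·t_tx + 3·t_prop = 57·34.4828 + 3·3.00518 = 1975 μs.

1975 μs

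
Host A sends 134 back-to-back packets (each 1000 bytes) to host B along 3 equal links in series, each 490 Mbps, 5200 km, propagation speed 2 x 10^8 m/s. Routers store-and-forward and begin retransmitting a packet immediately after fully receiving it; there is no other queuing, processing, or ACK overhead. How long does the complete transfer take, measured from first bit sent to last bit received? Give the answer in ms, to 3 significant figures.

Per-hop transmission t_tx = L/R = 8000/490000000 = 0.0163265 ms.
Per-hop propagation t_prop = 5200000/200000000 = 26 ms.
Pipeline fill: first packet needs 3·t_tx to clear all hops; remaining 133 packets each add one t_tx.
Total = (3+134-1)·t_tx + 3·t_prop = 136·0.0163265 + 3·26 = 80.2 ms.

80.2 ms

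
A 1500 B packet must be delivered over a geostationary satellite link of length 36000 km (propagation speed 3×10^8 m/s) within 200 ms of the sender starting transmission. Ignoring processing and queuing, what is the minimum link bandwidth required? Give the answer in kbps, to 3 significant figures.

150 kbps

L = 12000 bits.
Propagation delay = 36000000 / 300000000 = 120 ms.
Transmission budget = 200 − 120 = 80 ms.
R ≥ L / t_tx = 12000 bits / 0.08 s = 150 kbps.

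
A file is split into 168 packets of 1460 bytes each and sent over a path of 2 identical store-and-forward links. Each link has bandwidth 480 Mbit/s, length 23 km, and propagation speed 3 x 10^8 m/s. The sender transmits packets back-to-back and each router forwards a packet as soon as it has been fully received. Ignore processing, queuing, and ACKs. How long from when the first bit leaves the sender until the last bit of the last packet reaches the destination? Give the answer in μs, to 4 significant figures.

Per-hop transmission t_tx = L/R = 11680/480000000 = 24.3333 μs.
Per-hop propagation t_prop = 23000/300000000 = 76.6667 μs.
Pipeline fill: first packet needs 2·t_tx to clear all hops; remaining 167 packets each add one t_tx.
Total = (2+168-1)·t_tx + 2·t_prop = 169·24.3333 + 2·76.6667 = 4266 μs.

4266 μs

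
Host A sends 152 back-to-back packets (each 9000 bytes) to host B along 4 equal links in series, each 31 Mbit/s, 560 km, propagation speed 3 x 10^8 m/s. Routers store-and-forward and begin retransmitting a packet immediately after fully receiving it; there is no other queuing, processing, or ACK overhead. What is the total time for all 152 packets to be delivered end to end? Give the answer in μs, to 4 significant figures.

Per-hop transmission t_tx = L/R = 72000/31000000 = 2322.58 μs.
Per-hop propagation t_prop = 560000/300000000 = 1866.67 μs.
Pipeline fill: first packet needs 4·t_tx to clear all hops; remaining 151 packets each add one t_tx.
Total = (4+152-1)·t_tx + 4·t_prop = 155·2322.58 + 4·1866.67 = 367500 μs.

367500 μs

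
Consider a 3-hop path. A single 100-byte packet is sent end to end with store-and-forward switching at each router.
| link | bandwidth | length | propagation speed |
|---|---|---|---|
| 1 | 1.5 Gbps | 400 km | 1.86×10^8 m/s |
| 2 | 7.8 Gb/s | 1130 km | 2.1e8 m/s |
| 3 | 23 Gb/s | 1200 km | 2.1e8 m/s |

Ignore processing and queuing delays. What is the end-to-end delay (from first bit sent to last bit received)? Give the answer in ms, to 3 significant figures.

L = 100 × 8 = 800 bits.
Transmission delays (L/R per hop): 0.000533333, 0.000102564, 3.47826e-05 ms; sum = 0.00067068 ms.
Propagation delays (d/s per hop): 2.15054, 5.38095, 5.71429 ms; sum = 13.2458 ms.
End-to-end = 13.2 ms.

13.2 ms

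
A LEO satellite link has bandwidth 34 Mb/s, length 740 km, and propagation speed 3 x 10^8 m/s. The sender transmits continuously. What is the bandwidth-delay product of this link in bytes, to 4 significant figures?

Propagation delay = 740000 / 300000000 = 0.00246667 s.
BDP = R × t_prop = 34000000 × 0.00246667 = 83866.7 bits.
In bytes: 83866.7/8 = 10480 bytes.

10480 bytes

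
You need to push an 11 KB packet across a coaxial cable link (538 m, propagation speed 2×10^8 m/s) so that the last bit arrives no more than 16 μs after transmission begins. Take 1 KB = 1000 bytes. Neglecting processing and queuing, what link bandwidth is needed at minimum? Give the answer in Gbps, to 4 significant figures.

L = 88000 bits.
Propagation delay = 538 / 200000000 = 2.69 μs.
Transmission budget = 16 − 2.69 = 13.31 μs.
R ≥ L / t_tx = 88000 bits / 1.331e-05 s = 6.612 Gbps.

6.612 Gbps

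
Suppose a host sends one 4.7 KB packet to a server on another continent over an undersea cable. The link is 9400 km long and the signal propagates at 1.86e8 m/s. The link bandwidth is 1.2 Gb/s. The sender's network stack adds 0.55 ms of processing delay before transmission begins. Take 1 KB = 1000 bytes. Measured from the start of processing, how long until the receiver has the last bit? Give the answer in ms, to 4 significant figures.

L = 37600 bits.
Transmission delay = L/R = 37600 / 1200000000 = 0.0313333 ms.
Propagation delay = d/s = 9400000 m / 186000000 m/s = 50.5376 ms.
Plus processing delay 0.55 ms = 0.55 ms.
Total = 51.12 ms.

51.12 ms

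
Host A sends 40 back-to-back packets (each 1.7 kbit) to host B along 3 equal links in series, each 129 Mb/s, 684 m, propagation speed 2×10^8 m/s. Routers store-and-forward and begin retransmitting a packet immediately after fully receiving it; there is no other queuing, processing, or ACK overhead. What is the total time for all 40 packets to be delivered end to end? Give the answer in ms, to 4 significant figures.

Per-hop transmission t_tx = L/R = 1700/129000000 = 0.0131783 ms.
Per-hop propagation t_prop = 684/200000000 = 0.00342 ms.
Pipeline fill: first packet needs 3·t_tx to clear all hops; remaining 39 packets each add one t_tx.
Total = (3+40-1)·t_tx + 3·t_prop = 42·0.0131783 + 3·0.00342 = 0.5637 ms.

0.5637 ms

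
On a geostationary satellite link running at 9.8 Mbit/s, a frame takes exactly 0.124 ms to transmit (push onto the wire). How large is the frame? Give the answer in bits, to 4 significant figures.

1215 bits

L = R × t_tx = 9800000 b/s × 0.000124 s = 1215.2 bits.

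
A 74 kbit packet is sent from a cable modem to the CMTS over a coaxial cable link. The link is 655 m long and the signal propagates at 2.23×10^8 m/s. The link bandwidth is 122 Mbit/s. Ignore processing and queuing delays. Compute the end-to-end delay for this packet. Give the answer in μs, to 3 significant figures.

609 μs

L = 74000 bits.
Transmission delay = L/R = 74000 / 122000000 = 606.557 μs.
Propagation delay = d/s = 655 m / 223000000 m/s = 2.93722 μs.
Total = 609 μs.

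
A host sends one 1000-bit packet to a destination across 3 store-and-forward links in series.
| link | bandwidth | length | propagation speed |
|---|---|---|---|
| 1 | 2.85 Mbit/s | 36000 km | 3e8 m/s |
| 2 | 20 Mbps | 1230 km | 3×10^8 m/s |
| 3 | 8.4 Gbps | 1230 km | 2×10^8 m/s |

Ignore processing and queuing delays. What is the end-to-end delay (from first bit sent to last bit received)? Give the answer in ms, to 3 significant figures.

131 ms

Transmission delays (L/R per hop): 0.350877, 0.05, 0.000119048 ms; sum = 0.400996 ms.
Propagation delays (d/s per hop): 120, 4.1, 6.15 ms; sum = 130.25 ms.
End-to-end = 131 ms.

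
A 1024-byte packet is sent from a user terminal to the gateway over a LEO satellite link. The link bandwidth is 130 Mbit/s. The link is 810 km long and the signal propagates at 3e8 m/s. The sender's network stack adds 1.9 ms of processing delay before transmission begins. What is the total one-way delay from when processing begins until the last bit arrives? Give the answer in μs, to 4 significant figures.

4663 μs

L = 1024 × 8 = 8192 bits.
Transmission delay = L/R = 8192 / 130000000 = 63.0154 μs.
Propagation delay = d/s = 810000 m / 300000000 m/s = 2700 μs.
Plus processing delay 1.9 ms = 1900 μs.
Total = 4663 μs.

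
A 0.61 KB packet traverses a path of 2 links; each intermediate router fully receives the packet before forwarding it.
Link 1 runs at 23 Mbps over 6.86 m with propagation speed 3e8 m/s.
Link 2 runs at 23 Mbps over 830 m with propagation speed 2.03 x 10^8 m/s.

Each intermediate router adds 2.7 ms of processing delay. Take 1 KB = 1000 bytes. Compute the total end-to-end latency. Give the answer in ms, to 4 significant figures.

3.128 ms

L = 4880 bits.
Transmission delay per hop = L/R = 4880/23000000 = 0.212174 ms; 2 hops → 0.424348 ms.
Propagation delays (d/s per hop): 2.28667e-05, 0.00408867 ms; sum = 0.00411154 ms.
Processing at 1 router(s): 1 × 2.7 ms = 2.7 ms.
End-to-end = 3.128 ms.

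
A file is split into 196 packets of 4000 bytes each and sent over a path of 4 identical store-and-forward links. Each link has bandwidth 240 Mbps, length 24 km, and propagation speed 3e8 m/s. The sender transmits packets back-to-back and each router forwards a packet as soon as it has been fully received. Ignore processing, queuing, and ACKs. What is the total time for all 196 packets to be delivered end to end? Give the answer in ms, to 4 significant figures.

26.85 ms

Per-hop transmission t_tx = L/R = 32000/240000000 = 0.133333 ms.
Per-hop propagation t_prop = 24000/300000000 = 0.08 ms.
Pipeline fill: first packet needs 4·t_tx to clear all hops; remaining 195 packets each add one t_tx.
Total = (4+196-1)·t_tx + 4·t_prop = 199·0.133333 + 4·0.08 = 26.85 ms.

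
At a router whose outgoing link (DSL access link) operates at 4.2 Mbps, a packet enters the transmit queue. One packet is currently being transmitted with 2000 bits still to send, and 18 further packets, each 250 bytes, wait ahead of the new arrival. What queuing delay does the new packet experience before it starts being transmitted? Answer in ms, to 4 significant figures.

9.048 ms

Each queued packet: L/R = 2000/4200000 = 0.47619 ms.
18 queued → 8.57143 ms.
Plus remaining 2000 bits of current packet: 0.47619 ms.
Queuing delay = 9.048 ms.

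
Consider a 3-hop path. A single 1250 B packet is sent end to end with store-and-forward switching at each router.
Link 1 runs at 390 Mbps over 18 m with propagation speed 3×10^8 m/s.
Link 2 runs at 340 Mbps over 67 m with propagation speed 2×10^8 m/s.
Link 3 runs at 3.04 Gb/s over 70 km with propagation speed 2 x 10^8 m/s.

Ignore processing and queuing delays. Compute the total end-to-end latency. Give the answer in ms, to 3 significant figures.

0.409 ms

L = 1250 × 8 = 10000 bits.
Transmission delays (L/R per hop): 0.025641, 0.0294118, 0.00328947 ms; sum = 0.0583423 ms.
Propagation delays (d/s per hop): 6e-05, 0.000335, 0.35 ms; sum = 0.350395 ms.
End-to-end = 0.409 ms.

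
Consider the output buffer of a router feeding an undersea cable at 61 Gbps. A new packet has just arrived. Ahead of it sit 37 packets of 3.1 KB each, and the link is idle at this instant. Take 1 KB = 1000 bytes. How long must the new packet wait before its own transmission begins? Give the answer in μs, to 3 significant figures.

Each queued packet: L/R = 24800/61000000000 = 0.406557 μs.
37 queued → 15.0426 μs.
Queuing delay = 15.0 μs.

15.0 μs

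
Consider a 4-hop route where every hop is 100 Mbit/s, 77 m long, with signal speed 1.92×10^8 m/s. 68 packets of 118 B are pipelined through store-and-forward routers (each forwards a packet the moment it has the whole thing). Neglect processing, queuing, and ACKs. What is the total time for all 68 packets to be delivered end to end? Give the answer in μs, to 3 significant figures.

Per-hop transmission t_tx = L/R = 944/100000000 = 9.44 μs.
Per-hop propagation t_prop = 77/192000000 = 0.401042 μs.
Pipeline fill: first packet needs 4·t_tx to clear all hops; remaining 67 packets each add one t_tx.
Total = (4+68-1)·t_tx + 4·t_prop = 71·9.44 + 4·0.401042 = 672 μs.

672 μs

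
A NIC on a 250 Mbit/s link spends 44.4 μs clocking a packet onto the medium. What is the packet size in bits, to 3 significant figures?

L = R × t_tx = 250000000 b/s × 4.44e-05 s = 11100 bits.

11100 bits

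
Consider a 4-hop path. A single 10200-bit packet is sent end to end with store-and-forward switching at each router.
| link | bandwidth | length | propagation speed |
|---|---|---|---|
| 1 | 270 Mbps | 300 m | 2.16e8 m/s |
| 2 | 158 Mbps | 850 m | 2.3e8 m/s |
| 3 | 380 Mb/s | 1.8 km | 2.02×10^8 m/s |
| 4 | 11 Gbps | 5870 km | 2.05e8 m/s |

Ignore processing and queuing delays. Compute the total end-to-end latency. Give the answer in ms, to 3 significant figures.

Transmission delays (L/R per hop): 0.0377778, 0.064557, 0.0268421, 0.000927273 ms; sum = 0.130104 ms.
Propagation delays (d/s per hop): 0.00138889, 0.00369565, 0.00891089, 28.6341 ms; sum = 28.6481 ms.
End-to-end = 28.8 ms.

28.8 ms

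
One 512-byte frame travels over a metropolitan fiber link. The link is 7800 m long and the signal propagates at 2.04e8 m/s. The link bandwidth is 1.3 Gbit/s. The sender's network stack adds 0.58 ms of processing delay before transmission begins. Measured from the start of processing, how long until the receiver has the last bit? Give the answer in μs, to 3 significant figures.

L = 512 × 8 = 4096 bits.
Transmission delay = L/R = 4096 / 1300000000 = 3.15077 μs.
Propagation delay = d/s = 7800 m / 204000000 m/s = 38.2353 μs.
Plus processing delay 0.58 ms = 580 μs.
Total = 621 μs.

621 μs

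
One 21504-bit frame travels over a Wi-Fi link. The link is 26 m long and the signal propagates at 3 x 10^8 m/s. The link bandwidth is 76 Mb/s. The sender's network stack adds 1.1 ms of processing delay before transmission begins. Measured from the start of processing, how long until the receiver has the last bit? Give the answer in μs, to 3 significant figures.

Transmission delay = L/R = 21504 / 76000000 = 282.947 μs.
Propagation delay = d/s = 26 m / 300000000 m/s = 0.0866667 μs.
Plus processing delay 1.1 ms = 1100 μs.
Total = 1380 μs.

1380 μs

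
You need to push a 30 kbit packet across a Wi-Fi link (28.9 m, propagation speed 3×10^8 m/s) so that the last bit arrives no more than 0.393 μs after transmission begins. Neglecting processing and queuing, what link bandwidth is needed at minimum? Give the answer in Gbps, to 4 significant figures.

101.1 Gbps

Propagation delay = 28.9 / 300000000 = 0.0963333 μs.
Transmission budget = 0.393 − 0.0963333 = 0.296667 μs.
R ≥ L / t_tx = 30000 bits / 2.96667e-07 s = 101.1 Gbps.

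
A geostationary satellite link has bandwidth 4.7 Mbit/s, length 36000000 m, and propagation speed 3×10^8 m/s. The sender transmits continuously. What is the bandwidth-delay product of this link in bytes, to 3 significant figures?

70500 bytes

Propagation delay = 36000000 / 300000000 = 0.12 s.
BDP = R × t_prop = 4700000 × 0.12 = 564000 bits.
In bytes: 564000/8 = 70500 bytes.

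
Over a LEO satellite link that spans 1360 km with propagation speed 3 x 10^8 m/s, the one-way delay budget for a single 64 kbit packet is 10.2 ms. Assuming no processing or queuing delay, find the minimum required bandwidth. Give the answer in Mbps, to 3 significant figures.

Propagation delay = 1360000 / 300000000 = 4.53333 ms.
Transmission budget = 10.2 − 4.53333 = 5.66667 ms.
R ≥ L / t_tx = 64000 bits / 0.00566667 s = 11.3 Mbps.

11.3 Mbps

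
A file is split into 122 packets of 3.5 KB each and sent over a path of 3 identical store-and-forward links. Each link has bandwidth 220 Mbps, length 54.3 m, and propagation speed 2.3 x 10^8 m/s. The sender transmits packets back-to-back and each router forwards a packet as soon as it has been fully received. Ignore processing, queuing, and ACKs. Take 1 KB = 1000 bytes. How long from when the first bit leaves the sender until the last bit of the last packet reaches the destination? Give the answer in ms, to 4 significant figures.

15.78 ms

Per-hop transmission t_tx = L/R = 28000/220000000 = 0.127273 ms.
Per-hop propagation t_prop = 54.3/2.3e+08 = 0.000236087 ms.
Pipeline fill: first packet needs 3·t_tx to clear all hops; remaining 121 packets each add one t_tx.
Total = (3+122-1)·t_tx + 3·t_prop = 124·0.127273 + 3·0.000236087 = 15.78 ms.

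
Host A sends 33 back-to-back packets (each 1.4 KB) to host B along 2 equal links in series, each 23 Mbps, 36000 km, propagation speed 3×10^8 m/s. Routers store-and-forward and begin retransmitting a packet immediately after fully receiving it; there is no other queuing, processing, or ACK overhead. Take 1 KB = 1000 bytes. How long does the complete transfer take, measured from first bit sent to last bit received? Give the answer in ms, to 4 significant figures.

Per-hop transmission t_tx = L/R = 11200/23000000 = 0.486957 ms.
Per-hop propagation t_prop = 36000000/300000000 = 120 ms.
Pipeline fill: first packet needs 2·t_tx to clear all hops; remaining 32 packets each add one t_tx.
Total = (2+33-1)·t_tx + 2·t_prop = 34·0.486957 + 2·120 = 256.6 ms.

256.6 ms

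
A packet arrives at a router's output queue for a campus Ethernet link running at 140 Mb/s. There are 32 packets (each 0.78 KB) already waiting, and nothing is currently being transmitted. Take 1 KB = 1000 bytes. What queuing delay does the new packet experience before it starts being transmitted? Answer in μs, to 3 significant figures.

1430 μs

Each queued packet: L/R = 6240/140000000 = 44.5714 μs.
32 queued → 1426.29 μs.
Queuing delay = 1430 μs.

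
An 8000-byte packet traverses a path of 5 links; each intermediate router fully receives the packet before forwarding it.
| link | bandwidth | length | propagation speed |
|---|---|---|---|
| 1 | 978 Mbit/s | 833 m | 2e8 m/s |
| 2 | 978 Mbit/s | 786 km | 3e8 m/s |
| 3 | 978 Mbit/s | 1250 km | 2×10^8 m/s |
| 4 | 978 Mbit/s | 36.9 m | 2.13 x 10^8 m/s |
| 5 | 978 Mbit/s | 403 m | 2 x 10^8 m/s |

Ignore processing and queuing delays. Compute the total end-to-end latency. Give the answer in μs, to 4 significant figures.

L = 8000 × 8 = 64000 bits.
Transmission delay per hop = L/R = 64000/978000000 = 65.4397 μs; 5 hops → 327.198 μs.
Propagation delays (d/s per hop): 4.165, 2620, 6250, 0.173239, 2.015 μs; sum = 8876.35 μs.
End-to-end = 9204 μs.

9204 μs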